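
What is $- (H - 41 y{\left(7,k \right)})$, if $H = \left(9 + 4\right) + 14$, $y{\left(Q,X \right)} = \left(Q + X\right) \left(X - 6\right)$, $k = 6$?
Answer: $-27$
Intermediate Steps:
$y{\left(Q,X \right)} = \left(-6 + X\right) \left(Q + X\right)$ ($y{\left(Q,X \right)} = \left(Q + X\right) \left(-6 + X\right) = \left(-6 + X\right) \left(Q + X\right)$)
$H = 27$ ($H = 13 + 14 = 27$)
$- (H - 41 y{\left(7,k \right)}) = - (27 - 41 \left(6^{2} - 42 - 36 + 7 \cdot 6\right)) = - (27 - 41 \left(36 - 42 - 36 + 42\right)) = - (27 - 0) = - (27 + 0) = \left(-1\right) 27 = -27$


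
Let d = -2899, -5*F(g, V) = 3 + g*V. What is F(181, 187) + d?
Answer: -9669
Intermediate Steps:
F(g, V) = -⅗ - V*g/5 (F(g, V) = -(3 + g*V)/5 = -(3 + V*g)/5 = -⅗ - V*g/5)
F(181, 187) + d = (-⅗ - ⅕*187*181) - 2899 = (-⅗ - 33847/5) - 2899 = -6770 - 2899 = -9669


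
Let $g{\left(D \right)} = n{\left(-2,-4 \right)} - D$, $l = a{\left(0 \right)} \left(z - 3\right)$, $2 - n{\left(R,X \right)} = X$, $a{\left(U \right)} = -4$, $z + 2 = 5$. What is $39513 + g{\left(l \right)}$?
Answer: $39519$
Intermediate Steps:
$z = 3$ ($z = -2 + 5 = 3$)
$n{\left(R,X \right)} = 2 - X$
$l = 0$ ($l = - 4 \left(3 - 3\right) = \left(-4\right) 0 = 0$)
$g{\left(D \right)} = 6 - D$ ($g{\left(D \right)} = \left(2 - -4\right) - D = \left(2 + 4\right) - D = 6 - D$)
$39513 + g{\left(l \right)} = 39513 + \left(6 - 0\right) = 39513 + \left(6 + 0\right) = 39513 + 6 = 39519$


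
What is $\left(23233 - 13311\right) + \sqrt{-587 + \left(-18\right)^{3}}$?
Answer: $9922 + 7 i \sqrt{131} \approx 9922.0 + 80.119 i$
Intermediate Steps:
$\left(23233 - 13311\right) + \sqrt{-587 + \left(-18\right)^{3}} = \left(23233 - 13311\right) + \sqrt{-587 - 5832} = 9922 + \sqrt{-6419} = 9922 + 7 i \sqrt{131}$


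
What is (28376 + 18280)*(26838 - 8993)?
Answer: 832576320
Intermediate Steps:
(28376 + 18280)*(26838 - 8993) = 46656*17845 = 832576320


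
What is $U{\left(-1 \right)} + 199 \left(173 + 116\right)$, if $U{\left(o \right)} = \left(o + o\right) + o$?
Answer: $57508$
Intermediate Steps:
$U{\left(o \right)} = 3 o$ ($U{\left(o \right)} = 2 o + o = 3 o$)
$U{\left(-1 \right)} + 199 \left(173 + 116\right) = 3 \left(-1\right) + 199 \left(173 + 116\right) = -3 + 199 \cdot 289 = -3 + 57511 = 57508$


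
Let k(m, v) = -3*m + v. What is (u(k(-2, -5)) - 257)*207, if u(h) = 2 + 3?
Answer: -52164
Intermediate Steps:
k(m, v) = v - 3*m
u(h) = 5
(u(k(-2, -5)) - 257)*207 = (5 - 257)*207 = -252*207 = -52164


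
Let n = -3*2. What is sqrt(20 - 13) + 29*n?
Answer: -174 + sqrt(7) ≈ -171.35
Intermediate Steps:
n = -6
sqrt(20 - 13) + 29*n = sqrt(20 - 13) + 29*(-6) = sqrt(7) - 174 = -174 + sqrt(7)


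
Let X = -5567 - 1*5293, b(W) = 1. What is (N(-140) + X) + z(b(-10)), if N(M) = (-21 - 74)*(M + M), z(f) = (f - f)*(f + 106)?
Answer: 15740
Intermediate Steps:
X = -10860 (X = -5567 - 5293 = -10860)
z(f) = 0 (z(f) = 0*(106 + f) = 0)
N(M) = -190*M
(N(-140) + X) + z(b(-10)) = (-190*(-140) - 10860) + 0 = (26600 - 10860) + 0 = 15740 + 0 = 15740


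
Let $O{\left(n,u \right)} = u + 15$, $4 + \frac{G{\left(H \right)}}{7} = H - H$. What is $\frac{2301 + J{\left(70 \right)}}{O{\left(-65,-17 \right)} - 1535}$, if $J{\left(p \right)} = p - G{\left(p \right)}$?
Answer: $- \frac{2399}{1537} \approx -1.5608$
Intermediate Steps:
$G{\left(H \right)} = -28$ ($G{\left(H \right)} = -28 + 7 \left(H - H\right) = -28 + 7 \cdot 0 = -28 + 0 = -28$)
$O{\left(n,u \right)} = 15 + u$
$J{\left(p \right)} = 28 + p$ ($J{\left(p \right)} = p - -28 = p + 28 = 28 + p$)
$\frac{2301 + J{\left(70 \right)}}{O{\left(-65,-17 \right)} - 1535} = \frac{2301 + \left(28 + 70\right)}{\left(15 - 17\right) - 1535} = \frac{2301 + 98}{-2 - 1535} = \frac{2399}{-1537} = 2399 \left(- \frac{1}{1537}\right) = - \frac{2399}{1537}$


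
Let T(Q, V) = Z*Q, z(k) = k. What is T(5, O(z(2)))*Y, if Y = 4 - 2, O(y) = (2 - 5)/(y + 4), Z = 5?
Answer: 50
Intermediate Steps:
O(y) = -3/(4 + y)
T(Q, V) = 5*Q
Y = 2
T(5, O(z(2)))*Y = (5*5)*2 = 25*2 = 50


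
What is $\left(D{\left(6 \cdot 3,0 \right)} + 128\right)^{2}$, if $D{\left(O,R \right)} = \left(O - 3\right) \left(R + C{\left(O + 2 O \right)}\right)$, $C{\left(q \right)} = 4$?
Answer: $35344$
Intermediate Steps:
$D{\left(O,R \right)} = \left(-3 + O\right) \left(4 + R\right)$ ($D{\left(O,R \right)} = \left(O - 3\right) \left(R + 4\right) = \left(-3 + O\right) \left(4 + R\right)$)
$\left(D{\left(6 \cdot 3,0 \right)} + 128\right)^{2} = \left(\left(-12 - 0 + 4 \cdot 6 \cdot 3 + 6 \cdot 3 \cdot 0\right) + 128\right)^{2} = \left(\left(-12 + 0 + 4 \cdot 18 + 18 \cdot 0\right) + 128\right)^{2} = \left(\left(-12 + 0 + 72 + 0\right) + 128\right)^{2} = \left(60 + 128\right)^{2} = 188^{2} = 35344$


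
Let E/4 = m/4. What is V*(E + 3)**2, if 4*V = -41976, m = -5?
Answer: -41976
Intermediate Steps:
V = -10494 (V = (1/4)*(-41976) = -10494)
E = -5 (E = 4*(-5/4) = -5)
V*(E + 3)**2 = -10494*(-5 + 3)**2 = -10494*(-2)**2 = -10494*4 = -41976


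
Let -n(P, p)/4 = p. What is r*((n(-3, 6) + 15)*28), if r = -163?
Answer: 41076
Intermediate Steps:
n(P, p) = -4*p
r*((n(-3, 6) + 15)*28) = -163*(-4*6 + 15)*28 = -163*(-24 + 15)*28 = -(-1467)*28 = -163*(-252) = 41076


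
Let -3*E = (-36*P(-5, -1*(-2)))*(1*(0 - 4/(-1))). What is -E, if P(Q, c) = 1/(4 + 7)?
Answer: -48/11 ≈ -4.3636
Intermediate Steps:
P(Q, c) = 1/11
E = 48/11 (E = -(-36*1/11)*1*(0 - 4/(-1))/3 = -(-12)*1*(0 - 4*(-1))/11 = -(-12)*1*(0 + 4)/11 = -(-12)*1*4/11 = -(-12)*4/11 = -1/3*(-144/11) = 48/11 ≈ 4.3636)
-E = -1*48/11 = -48/11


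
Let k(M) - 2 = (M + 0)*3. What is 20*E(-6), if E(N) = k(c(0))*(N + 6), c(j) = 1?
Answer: 0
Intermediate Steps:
k(M) = 2 + 3*M (k(M) = 2 + (M + 0)*3 = 2 + M*3 = 2 + 3*M)
E(N) = 30 + 5*N (E(N) = (2 + 3*1)*(N + 6) = (2 + 3)*(6 + N) = 5*(6 + N) = 30 + 5*N)
20*E(-6) = 20*(30 + 5*(-6)) = 20*(30 - 30) = 20*0 = 0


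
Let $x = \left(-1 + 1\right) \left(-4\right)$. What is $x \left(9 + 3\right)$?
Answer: $0$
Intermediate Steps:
$x = 0$ ($x = 0 \left(-4\right) = 0$)
$x \left(9 + 3\right) = 0 \left(9 + 3\right) = 0 \cdot 12 = 0$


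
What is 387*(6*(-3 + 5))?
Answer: 4644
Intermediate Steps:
387*(6*(-3 + 5)) = 387*(6*2) = 387*12 = 4644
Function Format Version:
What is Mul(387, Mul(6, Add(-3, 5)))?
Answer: 4644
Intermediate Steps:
Mul(387, Mul(6, Add(-3, 5))) = Mul(387, Mul(6, 2)) = Mul(387, 12) = 4644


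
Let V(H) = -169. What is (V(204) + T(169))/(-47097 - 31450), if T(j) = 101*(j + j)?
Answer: -33969/78547 ≈ -0.43247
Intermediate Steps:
T(j) = 202*j (T(j) = 101*(2*j) = 202*j)
(V(204) + T(169))/(-47097 - 31450) = (-169 + 202*169)/(-47097 - 31450) = (-169 + 34138)/(-78547) = 33969*(-1/78547) = -33969/78547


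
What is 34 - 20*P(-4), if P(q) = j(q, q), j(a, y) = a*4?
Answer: 354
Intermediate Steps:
j(a, y) = 4*a
P(q) = 4*q
34 - 20*P(-4) = 34 - 80*(-4) = 34 - 20*(-16) = 34 + 320 = 354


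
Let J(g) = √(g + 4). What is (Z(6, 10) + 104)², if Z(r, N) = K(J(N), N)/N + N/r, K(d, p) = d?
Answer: 5024513/450 + 317*√14/15 ≈ 11245.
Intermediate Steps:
J(g) = √(4 + g)
Z(r, N) = N/r + √(4 + N)/N (Z(r, N) = √(4 + N)/N + N/r = N/r + √(4 + N)/N)
(Z(6, 10) + 104)² = ((10/6 + √(4 + 10)/10) + 104)² = ((10*(⅙) + √14/10) + 104)² = ((5/3 + √14/10) + 104)² = (317/3 + √14/10)²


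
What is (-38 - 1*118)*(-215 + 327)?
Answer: -17472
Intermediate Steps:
(-38 - 1*118)*(-215 + 327) = (-38 - 118)*112 = -156*112 = -17472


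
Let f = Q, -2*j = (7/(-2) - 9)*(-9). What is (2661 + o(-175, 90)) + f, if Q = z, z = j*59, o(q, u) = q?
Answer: -3331/4 ≈ -832.75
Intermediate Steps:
j = -225/4 (j = -(7/(-2) - 9)*(-9)/2 = -(7*(-½) - 9)*(-9)/2 = -(-7/2 - 9)*(-9)/2 = -(-25)*(-9)/4 = -½*225/2 = -225/4 ≈ -56.250)
z = -13275/4 (z = -225/4*59 = -13275/4 ≈ -3318.8)
Q = -13275/4 ≈ -3318.8
f = -13275/4 ≈ -3318.8
(2661 + o(-175, 90)) + f = (2661 - 175) - 13275/4 = 2486 - 13275/4 = -3331/4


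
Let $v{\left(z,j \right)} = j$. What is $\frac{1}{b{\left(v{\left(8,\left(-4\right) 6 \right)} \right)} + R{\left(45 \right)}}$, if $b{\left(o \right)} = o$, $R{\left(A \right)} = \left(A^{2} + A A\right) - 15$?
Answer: $\frac{1}{4011} \approx 0.00024931$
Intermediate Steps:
$R{\left(A \right)} = -15 + 2 A^{2}$ ($R{\left(A \right)} = \left(A^{2} + A^{2}\right) - 15 = 2 A^{2} - 15 = -15 + 2 A^{2}$)
$\frac{1}{b{\left(v{\left(8,\left(-4\right) 6 \right)} \right)} + R{\left(45 \right)}} = \frac{1}{\left(-4\right) 6 - \left(15 - 2 \cdot 45^{2}\right)} = \frac{1}{-24 + \left(-15 + 2 \cdot 2025\right)} = \frac{1}{-24 + \left(-15 + 4050\right)} = \frac{1}{-24 + 4035} = \frac{1}{4011}$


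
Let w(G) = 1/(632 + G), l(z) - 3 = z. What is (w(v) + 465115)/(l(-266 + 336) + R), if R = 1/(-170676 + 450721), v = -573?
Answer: 3842467480185/603076937 ≈ 6371.4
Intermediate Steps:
l(z) = 3 + z
R = 1/280045 ≈ 3.5709e-6
(w(v) + 465115)/(l(-266 + 336) + R) = (1/(632 - 573) + 465115)/((3 + (-266 + 336)) + 1/280045) = (1/59 + 465115)/((3 + 70) + 1/280045) = (1/59 + 465115)/(73 + 1/280045) = 27441786/(59*(20443286/280045)) = (27441786/59)*(280045/20443286) = 3842467480185/603076937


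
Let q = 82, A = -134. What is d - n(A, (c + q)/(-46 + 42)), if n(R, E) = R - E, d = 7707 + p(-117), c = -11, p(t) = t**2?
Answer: 86049/4 ≈ 21512.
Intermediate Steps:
d = 21396 (d = 7707 + (-117)**2 = 7707 + 13689 = 21396)
d - n(A, (c + q)/(-46 + 42)) = 21396 - (-134 - (-11 + 82)/(-46 + 42)) = 21396 - (-134 - 71/(-4)) = 21396 - (-134 - 71*(-1)/4) = 21396 - (-134 - 1*(-71/4)) = 21396 - (-134 + 71/4) = 21396 - 1*(-465/4) = 21396 + 465/4 = 86049/4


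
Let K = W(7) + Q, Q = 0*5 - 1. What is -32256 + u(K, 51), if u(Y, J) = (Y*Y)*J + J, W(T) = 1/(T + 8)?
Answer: -2412043/75 ≈ -32161.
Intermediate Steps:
Q = -1 (Q = 0 - 1 = -1)
W(T) = 1/(8 + T)
K = -14/15 (K = 1/(8 + 7) - 1 = 1/15 - 1 = -14/15 ≈ -0.93333)
u(Y, J) = J + J*Y**2 (u(Y, J) = Y**2*J + J = J*Y**2 + J = J + J*Y**2)
-32256 + u(K, 51) = -32256 + 51*(1 + (-14/15)**2) = -32256 + 51*(1 + 196/225) = -32256 + 51*(421/225) = -32256 + 7157/75 = -2412043/75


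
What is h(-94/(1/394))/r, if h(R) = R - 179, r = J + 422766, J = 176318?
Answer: -37215/599084 ≈ -0.062120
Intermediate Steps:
r = 599084 (r = 176318 + 422766 = 599084)
h(R) = -179 + R
h(-94/(1/394))/r = (-179 - 94/(1/394))/599084 = (-179 - 94/1/394)*(1/599084) = (-179 - 94*394)*(1/599084) = (-179 - 37036)*(1/599084) = -37215*1/599084 = -37215/599084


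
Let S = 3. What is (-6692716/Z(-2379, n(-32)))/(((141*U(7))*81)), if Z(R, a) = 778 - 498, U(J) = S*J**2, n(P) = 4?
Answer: -1673179/117522090 ≈ -0.014237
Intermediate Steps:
U(J) = 3*J**2
Z(R, a) = 280
(-6692716/Z(-2379, n(-32)))/(((141*U(7))*81)) = (-6692716/280)/(((141*(3*7**2))*81)) = (-6692716*1/280)/(((141*(3*49))*81)) = -1673179/(70*((141*147)*81)) = -1673179/(70*(20727*81)) = -1673179/70/1678887 = -1673179/70*1/1678887 = -1673179/117522090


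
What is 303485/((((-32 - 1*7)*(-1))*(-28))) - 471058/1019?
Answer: -9051061/12228 ≈ -740.19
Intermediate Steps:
303485/((((-32 - 1*7)*(-1))*(-28))) - 471058/1019 = 303485/((((-32 - 7)*(-1))*(-28))) - 471058*1/1019 = 303485/((-39*(-1)*(-28))) - 471058/1019 = 303485/((39*(-28))) - 471058/1019 = 303485/(-1092) - 471058/1019 = 303485*(-1/1092) - 471058/1019 = -3335/12 - 471058/1019 = -9051061/12228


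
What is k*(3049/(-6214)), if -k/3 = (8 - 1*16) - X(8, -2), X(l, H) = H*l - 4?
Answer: 54882/3107 ≈ 17.664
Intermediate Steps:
X(l, H) = -4 + H*l
k = -36 (k = -3*((8 - 1*16) - (-4 - 2*8)) = -3*((8 - 16) - (-4 - 16)) = -3*(-8 - 1*(-20)) = -3*(-8 + 20) = -3*12 = -36)
k*(3049/(-6214)) = -109764/(-6214) = -109764*(-1)/6214 = -36*(-3049/6214) = 54882/3107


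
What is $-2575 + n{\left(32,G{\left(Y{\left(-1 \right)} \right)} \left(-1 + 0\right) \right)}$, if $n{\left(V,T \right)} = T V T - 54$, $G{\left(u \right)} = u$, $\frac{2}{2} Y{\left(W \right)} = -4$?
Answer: $-2117$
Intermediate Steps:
$Y{\left(W \right)} = -4$
$n{\left(V,T \right)} = -54 + V T^{2}$ ($n{\left(V,T \right)} = V T^{2} - 54 = -54 + V T^{2}$)
$-2575 + n{\left(32,G{\left(Y{\left(-1 \right)} \right)} \left(-1 + 0\right) \right)} = -2575 - \left(54 - 32 \left(- 4 \left(-1 + 0\right)\right)^{2}\right) = -2575 - \left(54 - 32 \left(\left(-4\right) \left(-1\right)\right)^{2}\right) = -2575 - \left(54 - 32 \cdot 4^{2}\right) = -2575 + \left(-54 + 32 \cdot 16\right) = -2575 + \left(-54 + 512\right) = -2575 + 458 = -2117$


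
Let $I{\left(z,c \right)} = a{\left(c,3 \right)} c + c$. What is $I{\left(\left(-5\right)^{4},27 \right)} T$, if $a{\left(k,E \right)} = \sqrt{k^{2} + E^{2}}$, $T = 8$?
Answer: $216 + 648 \sqrt{82} \approx 6083.9$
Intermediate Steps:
$a{\left(k,E \right)} = \sqrt{E^{2} + k^{2}}$
$I{\left(z,c \right)} = c + c \sqrt{9 + c^{2}}$ ($I{\left(z,c \right)} = \sqrt{3^{2} + c^{2}} c + c = \sqrt{9 + c^{2}} c + c = c \sqrt{9 + c^{2}} + c = c + c \sqrt{9 + c^{2}}$)
$I{\left(\left(-5\right)^{4},27 \right)} T = 27 \left(1 + \sqrt{9 + 27^{2}}\right) 8 = 27 \left(1 + \sqrt{9 + 729}\right) 8 = 27 \left(1 + \sqrt{738}\right) 8 = 27 \left(1 + 3 \sqrt{82}\right) 8 = \left(27 + 81 \sqrt{82}\right) 8 = 216 + 648 \sqrt{82}$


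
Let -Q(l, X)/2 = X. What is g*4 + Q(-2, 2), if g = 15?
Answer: 56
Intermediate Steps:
Q(l, X) = -2*X
g*4 + Q(-2, 2) = 15*4 - 2*2 = 60 - 4 = 56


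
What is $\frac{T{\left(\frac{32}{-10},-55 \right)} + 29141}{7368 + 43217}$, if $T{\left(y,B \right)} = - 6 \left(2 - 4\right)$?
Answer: $\frac{29153}{50585} \approx 0.57632$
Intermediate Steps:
$T{\left(y,B \right)} = 12$ ($T{\left(y,B \right)} = \left(-6\right) \left(-2\right) = 12$)
$\frac{T{\left(\frac{32}{-10},-55 \right)} + 29141}{7368 + 43217} = \frac{12 + 29141}{7368 + 43217} = \frac{29153}{50585}$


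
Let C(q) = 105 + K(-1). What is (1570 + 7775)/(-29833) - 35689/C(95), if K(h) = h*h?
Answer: -1065700507/3162298 ≈ -337.00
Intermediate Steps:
K(h) = h**2
C(q) = 106 (C(q) = 105 + (-1)**2 = 105 + 1 = 106)
(1570 + 7775)/(-29833) - 35689/C(95) = (1570 + 7775)/(-29833) - 35689/106 = 9345*(-1/29833) - 35689*1/106 = -9345/29833 - 35689/106 = -1065700507/3162298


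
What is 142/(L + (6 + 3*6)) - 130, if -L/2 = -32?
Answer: -5649/44 ≈ -128.39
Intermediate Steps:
L = 64 (L = -2*(-32) = 64)
142/(L + (6 + 3*6)) - 130 = 142/(64 + (6 + 3*6)) - 130 = 142/(64 + (6 + 18)) - 130 = 142/(64 + 24) - 130 = 142/88 - 130 = (1/88)*142 - 130 = 71/44 - 130 = -5649/44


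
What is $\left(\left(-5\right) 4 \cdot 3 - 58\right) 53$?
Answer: $-6254$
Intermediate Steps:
$\left(\left(-5\right) 4 \cdot 3 - 58\right) 53 = \left(\left(-20\right) 3 - 58\right) 53 = \left(-60 - 58\right) 53 = \left(-118\right) 53 = -6254$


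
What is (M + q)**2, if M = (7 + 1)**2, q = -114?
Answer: 2500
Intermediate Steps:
M = 64 (M = 8**2 = 64)
(M + q)**2 = (64 - 114)**2 = (-50)**2 = 2500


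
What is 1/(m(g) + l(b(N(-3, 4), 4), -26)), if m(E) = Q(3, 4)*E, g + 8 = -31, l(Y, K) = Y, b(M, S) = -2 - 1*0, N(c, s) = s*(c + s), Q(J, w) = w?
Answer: -1/158 ≈ -0.0063291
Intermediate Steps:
b(M, S) = -2 (b(M, S) = -2 + 0 = -2)
g = -39 (g = -8 - 31 = -39)
m(E) = 4*E
1/(m(g) + l(b(N(-3, 4), 4), -26)) = 1/(4*(-39) - 2) = 1/(-156 - 2) = 1/(-158) = -1/158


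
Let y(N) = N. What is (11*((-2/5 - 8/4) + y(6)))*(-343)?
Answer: -67914/5 ≈ -13583.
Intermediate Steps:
(11*((-2/5 - 8/4) + y(6)))*(-343) = (11*((-2/5 - 8/4) + 6))*(-343) = (11*((-2*⅕ - 8*¼) + 6))*(-343) = (11*((-⅖ - 2) + 6))*(-343) = (11*(-12/5 + 6))*(-343) = (11*(18/5))*(-343) = (198/5)*(-343) = -67914/5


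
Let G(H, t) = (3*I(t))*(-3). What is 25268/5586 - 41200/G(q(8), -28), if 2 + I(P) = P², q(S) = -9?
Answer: 33998282/3276189 ≈ 10.377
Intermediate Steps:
I(P) = -2 + P²
G(H, t) = 18 - 9*t² (G(H, t) = (3*(-2 + t²))*(-3) = (-6 + 3*t²)*(-3) = 18 - 9*t²)
25268/5586 - 41200/G(q(8), -28) = 25268/5586 - 41200/(18 - 9*(-28)²) = 25268*(1/5586) - 41200/(18 - 9*784) = 12634/2793 - 41200/(18 - 7056) = 12634/2793 - 41200/(-7038) = 12634/2793 - 41200*(-1/7038) = 12634/2793 + 20600/3519 = 33998282/3276189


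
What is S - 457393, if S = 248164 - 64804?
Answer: -274033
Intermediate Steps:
S = 183360
S - 457393 = 183360 - 457393 = -274033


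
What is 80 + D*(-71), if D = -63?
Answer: 4553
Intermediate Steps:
80 + D*(-71) = 80 - 63*(-71) = 80 + 4473 = 4553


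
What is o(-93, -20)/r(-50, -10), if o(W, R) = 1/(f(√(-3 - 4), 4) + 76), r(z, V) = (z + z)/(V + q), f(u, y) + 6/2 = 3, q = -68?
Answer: 39/3800 ≈ 0.010263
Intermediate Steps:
f(u, y) = 0 (f(u, y) = -3 + 3 = 0)
r(z, V) = 2*z/(-68 + V) (r(z, V) = (z + z)/(V - 68) = (2*z)/(-68 + V) = 2*z/(-68 + V))
o(W, R) = 1/76 (o(W, R) = 1/(0 + 76) = 1/76)
o(-93, -20)/r(-50, -10) = 1/(76*((2*(-50)/(-68 - 10)))) = 1/(76*((2*(-50)/(-78)))) = 1/(76*((2*(-50)*(-1/78)))) = 1/(76*(50/39)) = (1/76)*(39/50) = 39/3800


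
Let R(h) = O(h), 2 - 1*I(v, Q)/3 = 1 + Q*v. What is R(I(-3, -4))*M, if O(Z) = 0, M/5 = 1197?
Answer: 0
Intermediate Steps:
M = 5985 (M = 5*1197 = 5985)
I(v, Q) = 3 - 3*Q*v (I(v, Q) = 6 - 3*(1 + Q*v) = 6 + (-3 - 3*Q*v) = 3 - 3*Q*v)
R(h) = 0
R(I(-3, -4))*M = 0*5985 = 0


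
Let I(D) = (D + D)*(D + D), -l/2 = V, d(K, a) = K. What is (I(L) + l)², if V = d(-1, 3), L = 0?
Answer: 4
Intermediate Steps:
V = -1
l = 2 (l = -2*(-1) = 2)
I(D) = 4*D² (I(D) = (2*D)*(2*D) = 4*D²)
(I(L) + l)² = (4*0² + 2)² = (4*0 + 2)² = (0 + 2)² = 2² = 4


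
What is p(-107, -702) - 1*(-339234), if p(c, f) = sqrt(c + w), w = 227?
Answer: 339234 + 2*sqrt(30) ≈ 3.3925e+5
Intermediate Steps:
p(c, f) = sqrt(227 + c) (p(c, f) = sqrt(c + 227) = sqrt(227 + c))
p(-107, -702) - 1*(-339234) = sqrt(227 - 107) - 1*(-339234) = sqrt(120) + 339234 = 2*sqrt(30) + 339234 = 339234 + 2*sqrt(30)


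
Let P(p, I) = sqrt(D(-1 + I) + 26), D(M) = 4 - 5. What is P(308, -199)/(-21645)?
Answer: -1/4329 ≈ -0.00023100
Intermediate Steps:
D(M) = -1
P(p, I) = 5 (P(p, I) = sqrt(-1 + 26) = sqrt(25) = 5)
P(308, -199)/(-21645) = 5/(-21645) = 5*(-1/21645) = -1/4329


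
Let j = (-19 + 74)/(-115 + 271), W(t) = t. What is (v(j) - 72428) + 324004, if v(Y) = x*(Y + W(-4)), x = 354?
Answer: 6507405/26 ≈ 2.5028e+5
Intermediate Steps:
j = 55/156 ≈ 0.35256
v(Y) = -1416 + 354*Y (v(Y) = 354*(Y - 4) = 354*(-4 + Y) = -1416 + 354*Y)
(v(j) - 72428) + 324004 = ((-1416 + 354*(55/156)) - 72428) + 324004 = ((-1416 + 3245/26) - 72428) + 324004 = (-33571/26 - 72428) + 324004 = -1916699/26 + 324004 = 6507405/26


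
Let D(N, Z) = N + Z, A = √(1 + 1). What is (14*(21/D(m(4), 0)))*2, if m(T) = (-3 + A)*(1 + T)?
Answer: -252/5 - 84*√2/5 ≈ -74.159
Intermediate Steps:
A = √2 ≈ 1.4142
m(T) = (1 + T)*(-3 + √2) (m(T) = (-3 + √2)*(1 + T) = (1 + T)*(-3 + √2))
(14*(21/D(m(4), 0)))*2 = (14*(21/((-3 + √2 - 3*4 + 4*√2) + 0)))*2 = (14*(21/((-3 + √2 - 12 + 4*√2) + 0)))*2 = (14*(21/((-15 + 5*√2) + 0)))*2 = (14*(21/(-15 + 5*√2)))*2 = (294/(-15 + 5*√2))*2 = 588/(-15 + 5*√2)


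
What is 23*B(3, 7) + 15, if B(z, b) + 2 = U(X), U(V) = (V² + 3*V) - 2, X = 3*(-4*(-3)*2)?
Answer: 124123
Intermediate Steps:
X = 72 (X = 3*(12*2) = 3*24 = 72)
U(V) = -2 + V² + 3*V
B(z, b) = 5396 (B(z, b) = -2 + (-2 + 72² + 3*72) = -2 + (-2 + 5184 + 216) = -2 + 5398 = 5396)
23*B(3, 7) + 15 = 23*5396 + 15 = 124108 + 15 = 124123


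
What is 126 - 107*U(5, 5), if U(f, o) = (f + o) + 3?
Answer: -1265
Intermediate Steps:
U(f, o) = 3 + f + o
126 - 107*U(5, 5) = 126 - 107*(3 + 5 + 5) = 126 - 107*13 = 126 - 1391 = -1265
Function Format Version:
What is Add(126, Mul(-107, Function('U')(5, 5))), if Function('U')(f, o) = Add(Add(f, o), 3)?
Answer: -1265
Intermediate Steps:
Function('U')(f, o) = Add(3, f, o)
Add(126, Mul(-107, Function('U')(5, 5))) = Add(126, Mul(-107, Add(3, 5, 5))) = Add(126, Mul(-107, 13)) = Add(126, -1391) = -1265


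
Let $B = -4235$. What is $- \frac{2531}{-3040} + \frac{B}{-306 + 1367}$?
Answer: $- \frac{10189009}{3225440} \approx -3.159$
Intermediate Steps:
$- \frac{2531}{-3040} + \frac{B}{-306 + 1367} = - \frac{2531}{-3040} - \frac{4235}{-306 + 1367} = \left(-2531\right) \left(- \frac{1}{3040}\right) - \frac{4235}{1061} = \frac{2531}{3040} - \frac{4235}{1061} = - \frac{10189009}{3225440}$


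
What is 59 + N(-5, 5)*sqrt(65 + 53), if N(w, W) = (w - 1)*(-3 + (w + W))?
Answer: 59 + 18*sqrt(118) ≈ 254.53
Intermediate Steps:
N(w, W) = (-1 + w)*(-3 + W + w) (N(w, W) = (-1 + w)*(-3 + (W + w)) = (-1 + w)*(-3 + W + w))
59 + N(-5, 5)*sqrt(65 + 53) = 59 + (3 + (-5)**2 - 1*5 - 4*(-5) + 5*(-5))*sqrt(65 + 53) = 59 + (3 + 25 - 5 + 20 - 25)*sqrt(118) = 59 + 18*sqrt(118)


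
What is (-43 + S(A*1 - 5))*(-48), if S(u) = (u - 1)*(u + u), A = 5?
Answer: 2064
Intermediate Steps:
S(u) = 2*u*(-1 + u) (S(u) = (-1 + u)*(2*u) = 2*u*(-1 + u))
(-43 + S(A*1 - 5))*(-48) = (-43 + 2*(5*1 - 5)*(-1 + (5*1 - 5)))*(-48) = (-43 + 2*(5 - 5)*(-1 + (5 - 5)))*(-48) = (-43 + 2*0*(-1 + 0))*(-48) = (-43 + 2*0*(-1))*(-48) = (-43 + 0)*(-48) = -43*(-48) = 2064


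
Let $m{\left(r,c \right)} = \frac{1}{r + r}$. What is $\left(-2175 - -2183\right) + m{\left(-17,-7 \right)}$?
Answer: $\frac{271}{34} \approx 7.9706$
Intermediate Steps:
$m{\left(r,c \right)} = \frac{1}{2 r}$
$\left(-2175 - -2183\right) + m{\left(-17,-7 \right)} = \left(-2175 - -2183\right) + \frac{1}{2 \left(-17\right)} = \left(-2175 + 2183\right) + \frac{1}{2} \left(- \frac{1}{17}\right) = 8 - \frac{1}{34} = \frac{271}{34}$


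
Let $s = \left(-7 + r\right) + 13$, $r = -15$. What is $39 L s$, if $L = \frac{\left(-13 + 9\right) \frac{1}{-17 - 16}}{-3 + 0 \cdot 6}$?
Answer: $\frac{156}{11} \approx 14.182$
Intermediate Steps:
$s = -9$ ($s = \left(-7 - 15\right) + 13 = -22 + 13 = -9$)
$L = - \frac{4}{99}$ ($L = \frac{\left(-4\right) \frac{1}{-33}}{-3 + 0} = \frac{\left(-4\right) \left(- \frac{1}{33}\right)}{-3} = \frac{4}{33} \left(- \frac{1}{3}\right) = - \frac{4}{99} \approx -0.040404$)
$39 L s = 39 \left(- \frac{4}{99}\right) \left(-9\right) = \left(- \frac{52}{33}\right) \left(-9\right) = \frac{156}{11}$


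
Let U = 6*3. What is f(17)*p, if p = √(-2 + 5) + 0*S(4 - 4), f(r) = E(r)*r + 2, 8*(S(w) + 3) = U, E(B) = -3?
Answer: -49*√3 ≈ -84.870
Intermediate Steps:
U = 18
S(w) = -¾ (S(w) = -3 + (⅛)*18 = -3 + 9/4 = -¾)
f(r) = 2 - 3*r (f(r) = -3*r + 2 = 2 - 3*r)
p = √3 (p = √(-2 + 5) + 0*(-¾) = √3 + 0 = √3 ≈ 1.7320)
f(17)*p = (2 - 3*17)*√3 = (2 - 51)*√3 = -49*√3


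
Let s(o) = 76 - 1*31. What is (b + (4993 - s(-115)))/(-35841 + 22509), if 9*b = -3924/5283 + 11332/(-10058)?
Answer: -65726984825/177103667862 ≈ -0.37112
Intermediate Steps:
s(o) = 45 (s(o) = 76 - 31 = 45)
b = -5518586/26568207 (b = (-3924/5283 + 11332/(-10058))/9 = (-3924*1/5283 + 11332*(-1/10058))/9 = (-436/587 - 5666/5029)/9 = (1/9)*(-5518586/2952023) = -5518586/26568207 ≈ -0.20771)
(b + (4993 - s(-115)))/(-35841 + 22509) = (-5518586/26568207 + (4993 - 1*45))/(-35841 + 22509) = (-5518586/26568207 + (4993 - 45))/(-13332) = (-5518586/26568207 + 4948)*(-1/13332) = (131453969650/26568207)*(-1/13332) = -65726984825/177103667862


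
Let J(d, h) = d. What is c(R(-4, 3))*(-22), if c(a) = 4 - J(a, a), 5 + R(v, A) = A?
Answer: -132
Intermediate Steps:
R(v, A) = -5 + A
c(a) = 4 - a
c(R(-4, 3))*(-22) = (4 - (-5 + 3))*(-22) = (4 - 1*(-2))*(-22) = (4 + 2)*(-22) = 6*(-22) = -132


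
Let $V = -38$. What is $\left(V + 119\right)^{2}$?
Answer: $6561$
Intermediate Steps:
$\left(V + 119\right)^{2} = \left(-38 + 119\right)^{2} = 81^{2} = 6561$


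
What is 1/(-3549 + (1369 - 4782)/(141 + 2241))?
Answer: -2382/8457131 ≈ -0.00028166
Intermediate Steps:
1/(-3549 + (1369 - 4782)/(141 + 2241)) = 1/(-3549 - 3413/2382) = 1/(-8457131/2382) = -2382/8457131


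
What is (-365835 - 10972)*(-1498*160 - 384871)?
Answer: 235335188657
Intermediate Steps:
(-365835 - 10972)*(-1498*160 - 384871) = -376807*(-239680 - 384871) = -376807*(-624551) = 235335188657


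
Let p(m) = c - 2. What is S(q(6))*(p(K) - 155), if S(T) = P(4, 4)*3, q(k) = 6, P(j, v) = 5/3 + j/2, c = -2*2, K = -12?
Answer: -1771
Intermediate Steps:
c = -4
P(j, v) = 5/3 + j/2 (P(j, v) = 5*(⅓) + j*(½) = 5/3 + j/2)
p(m) = -6 (p(m) = -4 - 2 = -6)
S(T) = 11 (S(T) = (5/3 + (½)*4)*3 = (5/3 + 2)*3 = (11/3)*3 = 11)
S(q(6))*(p(K) - 155) = 11*(-6 - 155) = 11*(-161) = -1771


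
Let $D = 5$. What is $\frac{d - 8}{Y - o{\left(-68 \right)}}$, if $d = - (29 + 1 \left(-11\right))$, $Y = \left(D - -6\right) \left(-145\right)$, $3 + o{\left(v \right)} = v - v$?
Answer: $\frac{13}{796} \approx 0.016332$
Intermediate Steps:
$o{\left(v \right)} = -3$ ($o{\left(v \right)} = -3 + \left(v - v\right) = -3 + 0 = -3$)
$Y = -1595$ ($Y = \left(5 - -6\right) \left(-145\right) = \left(5 + 6\right) \left(-145\right) = 11 \left(-145\right) = -1595$)
$d = -18$ ($d = - (29 - 11) = \left(-1\right) 18 = -18$)
$\frac{d - 8}{Y - o{\left(-68 \right)}} = \frac{-18 - 8}{-1595 - -3} = - \frac{26}{-1595 + 3} = - \frac{26}{-1592} = \left(-26\right) \left(- \frac{1}{1592}\right) = \frac{13}{796}$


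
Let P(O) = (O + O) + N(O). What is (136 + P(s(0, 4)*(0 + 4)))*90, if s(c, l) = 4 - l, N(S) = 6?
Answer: 12780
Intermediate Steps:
P(O) = 6 + 2*O (P(O) = (O + O) + 6 = 2*O + 6 = 6 + 2*O)
(136 + P(s(0, 4)*(0 + 4)))*90 = (136 + (6 + 2*((4 - 1*4)*(0 + 4))))*90 = (136 + (6 + 2*((4 - 4)*4)))*90 = (136 + (6 + 2*(0*4)))*90 = (136 + (6 + 2*0))*90 = (136 + (6 + 0))*90 = (136 + 6)*90 = 142*90 = 12780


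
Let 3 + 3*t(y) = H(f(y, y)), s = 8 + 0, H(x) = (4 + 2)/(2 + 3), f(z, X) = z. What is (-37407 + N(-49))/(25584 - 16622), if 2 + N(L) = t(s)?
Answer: -93524/22405 ≈ -4.1742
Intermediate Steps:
H(x) = 6/5
s = 8
t(y) = -3/5 (t(y) = -1 + (1/3)*(6/5) = -1 + 2/5 = -3/5)
N(L) = -13/5 (N(L) = -2 - 3/5 = -13/5)
(-37407 + N(-49))/(25584 - 16622) = (-37407 - 13/5)/(25584 - 16622) = -187048/5/8962 = -187048/5*1/8962 = -93524/22405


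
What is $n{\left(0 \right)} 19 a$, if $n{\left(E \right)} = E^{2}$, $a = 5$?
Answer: $0$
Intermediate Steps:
$n{\left(0 \right)} 19 a = 0^{2} \cdot 19 \cdot 5 = 0 \cdot 19 \cdot 5 = 0 \cdot 5 = 0$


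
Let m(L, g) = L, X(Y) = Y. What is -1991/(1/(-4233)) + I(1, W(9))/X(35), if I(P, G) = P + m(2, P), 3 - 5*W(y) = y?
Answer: 294976608/35 ≈ 8.4279e+6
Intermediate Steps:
W(y) = 3/5 - y/5
I(P, G) = 2 + P (I(P, G) = P + 2 = 2 + P)
-1991/(1/(-4233)) + I(1, W(9))/X(35) = -1991/(1/(-4233)) + (2 + 1)/35 = -1991/(-1/4233) + 3*(1/35) = -1991*(-4233) + 3/35 = 8427903 + 3/35 = 294976608/35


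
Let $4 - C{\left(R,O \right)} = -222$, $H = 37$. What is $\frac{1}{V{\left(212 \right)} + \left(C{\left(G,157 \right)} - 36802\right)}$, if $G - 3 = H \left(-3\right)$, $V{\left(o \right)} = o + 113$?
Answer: $- \frac{1}{36251} \approx -2.7585 \cdot 10^{-5}$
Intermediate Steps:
$V{\left(o \right)} = 113 + o$
$G = -108$ ($G = 3 + 37 \left(-3\right) = 3 - 111 = -108$)
$C{\left(R,O \right)} = 226$ ($C{\left(R,O \right)} = 4 - -222 = 4 + 222 = 226$)
$\frac{1}{V{\left(212 \right)} + \left(C{\left(G,157 \right)} - 36802\right)} = \frac{1}{\left(113 + 212\right) + \left(226 - 36802\right)} = \frac{1}{325 - 36576} = \frac{1}{-36251} = - \frac{1}{36251}$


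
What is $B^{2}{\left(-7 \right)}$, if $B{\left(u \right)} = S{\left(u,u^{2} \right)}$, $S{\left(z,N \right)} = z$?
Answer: $49$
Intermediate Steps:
$B{\left(u \right)} = u$
$B^{2}{\left(-7 \right)} = \left(-7\right)^{2} = 49$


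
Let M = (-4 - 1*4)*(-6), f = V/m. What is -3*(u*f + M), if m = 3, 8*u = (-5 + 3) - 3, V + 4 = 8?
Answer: -283/2 ≈ -141.50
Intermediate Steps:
V = 4 (V = -4 + 8 = 4)
u = -5/8 (u = ((-5 + 3) - 3)/8 = (-2 - 3)/8 = (⅛)*(-5) = -5/8 ≈ -0.62500)
f = 4/3 ≈ 1.3333
M = 48 (M = (-4 - 4)*(-6) = -8*(-6) = 48)
-3*(u*f + M) = -3*(-5/8*4/3 + 48) = -3*(-⅚ + 48) = -3*283/6 = -283/2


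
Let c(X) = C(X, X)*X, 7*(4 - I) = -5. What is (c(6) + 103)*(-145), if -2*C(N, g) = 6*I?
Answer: -18415/7 ≈ -2630.7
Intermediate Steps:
I = 33/7 (I = 4 - 1/7*(-5) = 4 + 5/7 = 33/7 ≈ 4.7143)
C(N, g) = -99/7 (C(N, g) = -3*33/7 = -1/2*198/7 = -99/7)
c(X) = -99*X/7
(c(6) + 103)*(-145) = (-99/7*6 + 103)*(-145) = (-594/7 + 103)*(-145) = (127/7)*(-145) = -18415/7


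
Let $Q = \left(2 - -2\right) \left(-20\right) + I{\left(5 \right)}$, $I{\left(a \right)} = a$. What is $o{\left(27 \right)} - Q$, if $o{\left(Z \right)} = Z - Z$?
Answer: $75$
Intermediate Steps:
$o{\left(Z \right)} = 0$
$Q = -75$ ($Q = \left(2 - -2\right) \left(-20\right) + 5 = \left(2 + 2\right) \left(-20\right) + 5 = 4 \left(-20\right) + 5 = -80 + 5 = -75$)
$o{\left(27 \right)} - Q = 0 - -75 = 0 + 75 = 75$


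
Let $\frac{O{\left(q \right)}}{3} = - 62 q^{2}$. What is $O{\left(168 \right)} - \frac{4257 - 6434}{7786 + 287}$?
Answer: $- \frac{42380535295}{8073} \approx -5.2497 \cdot 10^{6}$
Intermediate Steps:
$O{\left(q \right)} = - 186 q^{2}$ ($O{\left(q \right)} = 3 \left(- 62 q^{2}\right) = - 186 q^{2}$)
$O{\left(168 \right)} - \frac{4257 - 6434}{7786 + 287} = - 186 \cdot 168^{2} - \frac{4257 - 6434}{7786 + 287} = \left(-186\right) 28224 - - \frac{2177}{8073} = -5249664 - \left(-2177\right) \frac{1}{8073} = -5249664 - - \frac{2177}{8073} = -5249664 + \frac{2177}{8073} = - \frac{42380535295}{8073}$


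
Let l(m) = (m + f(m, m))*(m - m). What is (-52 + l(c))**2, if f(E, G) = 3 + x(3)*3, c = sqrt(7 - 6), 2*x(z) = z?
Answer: 2704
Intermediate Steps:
x(z) = z/2
c = 1 (c = sqrt(1) = 1)
f(E, G) = 15/2 (f(E, G) = 3 + ((1/2)*3)*3 = 3 + (3/2)*3 = 3 + 9/2 = 15/2)
l(m) = 0 (l(m) = (m + 15/2)*(m - m) = (15/2 + m)*0 = 0)
(-52 + l(c))**2 = (-52 + 0)**2 = (-52)**2 = 2704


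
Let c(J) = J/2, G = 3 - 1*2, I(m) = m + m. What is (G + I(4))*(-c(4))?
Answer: -18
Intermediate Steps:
I(m) = 2*m
G = 1 (G = 3 - 2 = 1)
c(J) = J/2 (c(J) = J*(½) = J/2)
(G + I(4))*(-c(4)) = (1 + 2*4)*(-4/2) = (1 + 8)*(-1*2) = 9*(-2) = -18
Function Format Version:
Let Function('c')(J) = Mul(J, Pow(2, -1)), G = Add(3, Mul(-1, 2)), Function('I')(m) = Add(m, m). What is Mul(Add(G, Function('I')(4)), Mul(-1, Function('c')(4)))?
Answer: -18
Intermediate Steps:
Function('I')(m) = Mul(2, m)
G = 1 (G = Add(3, -2) = 1)
Function('c')(J) = Mul(Rational(1, 2), J) (Function('c')(J) = Mul(J, Rational(1, 2)) = Mul(Rational(1, 2), J))
Mul(Add(G, Function('I')(4)), Mul(-1, Function('c')(4))) = Mul(Add(1, Mul(2, 4)), Mul(-1, Mul(Rational(1, 2), 4))) = Mul(Add(1, 8), Mul(-1, 2)) = Mul(9, -2) = -18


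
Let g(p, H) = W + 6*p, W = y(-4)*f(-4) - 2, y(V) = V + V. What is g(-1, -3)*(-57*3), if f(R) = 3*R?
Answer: -15048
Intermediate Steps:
y(V) = 2*V
W = 94 (W = (2*(-4))*(3*(-4)) - 2 = -8*(-12) - 2 = 96 - 2 = 94)
g(p, H) = 94 + 6*p
g(-1, -3)*(-57*3) = (94 + 6*(-1))*(-57*3) = (94 - 6)*(-171) = 88*(-171) = -15048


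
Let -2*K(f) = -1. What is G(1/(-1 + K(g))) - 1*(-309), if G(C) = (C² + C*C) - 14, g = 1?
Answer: 303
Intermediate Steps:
K(f) = ½ (K(f) = -½*(-1) = ½)
G(C) = -14 + 2*C² (G(C) = (C² + C²) - 14 = 2*C² - 14 = -14 + 2*C²)
G(1/(-1 + K(g))) - 1*(-309) = (-14 + 2*(1/(-1 + ½))²) - 1*(-309) = (-14 + 2*(1/(-½))²) + 309 = (-14 + 2*(-2)²) + 309 = (-14 + 2*4) + 309 = (-14 + 8) + 309 = -6 + 309 = 303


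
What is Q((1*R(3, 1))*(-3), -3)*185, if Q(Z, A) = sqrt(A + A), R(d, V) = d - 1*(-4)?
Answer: 185*I*sqrt(6) ≈ 453.16*I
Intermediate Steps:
R(d, V) = 4 + d (R(d, V) = d + 4 = 4 + d)
Q(Z, A) = sqrt(2)*sqrt(A) (Q(Z, A) = sqrt(2*A) = sqrt(2)*sqrt(A))
Q((1*R(3, 1))*(-3), -3)*185 = (sqrt(2)*sqrt(-3))*185 = (sqrt(2)*(I*sqrt(3)))*185 = (I*sqrt(6))*185 = 185*I*sqrt(6)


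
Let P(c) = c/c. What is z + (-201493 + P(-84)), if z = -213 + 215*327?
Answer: -131400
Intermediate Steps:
P(c) = 1
z = 70092 (z = -213 + 70305 = 70092)
z + (-201493 + P(-84)) = 70092 + (-201493 + 1) = 70092 - 201492 = -131400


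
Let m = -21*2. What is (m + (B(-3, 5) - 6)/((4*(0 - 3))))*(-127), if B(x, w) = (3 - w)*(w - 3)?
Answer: 31369/6 ≈ 5228.2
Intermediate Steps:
B(x, w) = (-3 + w)*(3 - w) (B(x, w) = (3 - w)*(-3 + w) = (-3 + w)*(3 - w))
m = -42
(m + (B(-3, 5) - 6)/((4*(0 - 3))))*(-127) = (-42 + ((-9 - 1*5² + 6*5) - 6)/((4*(0 - 3))))*(-127) = (-42 + ((-9 - 1*25 + 30) - 6)/((4*(-3))))*(-127) = (-42 + ((-9 - 25 + 30) - 6)/(-12))*(-127) = (-42 - (-4 - 6)/12)*(-127) = (-42 - 1/12*(-10))*(-127) = (-42 + ⅚)*(-127) = -247/6*(-127) = 31369/6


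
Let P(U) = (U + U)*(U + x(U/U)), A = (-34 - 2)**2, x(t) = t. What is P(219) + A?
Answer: 97656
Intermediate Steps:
A = 1296 (A = (-36)**2 = 1296)
P(U) = 2*U*(1 + U) (P(U) = (U + U)*(U + U/U) = (2*U)*(U + 1) = (2*U)*(1 + U) = 2*U*(1 + U))
P(219) + A = 2*219*(1 + 219) + 1296 = 2*219*220 + 1296 = 96360 + 1296 = 97656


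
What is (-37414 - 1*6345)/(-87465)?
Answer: 43759/87465 ≈ 0.50030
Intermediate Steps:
(-37414 - 1*6345)/(-87465) = (-37414 - 6345)*(-1/87465) = -43759*(-1/87465) = 43759/87465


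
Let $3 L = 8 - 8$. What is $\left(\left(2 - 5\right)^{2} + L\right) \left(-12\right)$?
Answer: $-108$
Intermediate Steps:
$L = 0$ ($L = \frac{8 - 8}{3} = \frac{1}{3} \cdot 0 = 0$)
$\left(\left(2 - 5\right)^{2} + L\right) \left(-12\right) = \left(\left(2 - 5\right)^{2} + 0\right) \left(-12\right) = \left(\left(-3\right)^{2} + 0\right) \left(-12\right) = \left(9 + 0\right) \left(-12\right) = 9 \left(-12\right) = -108$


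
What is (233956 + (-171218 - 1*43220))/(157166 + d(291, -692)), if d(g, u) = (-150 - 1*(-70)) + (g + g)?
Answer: 3253/26278 ≈ 0.12379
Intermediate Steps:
d(g, u) = -80 + 2*g (d(g, u) = (-150 + 70) + 2*g = -80 + 2*g)
(233956 + (-171218 - 1*43220))/(157166 + d(291, -692)) = (233956 + (-171218 - 1*43220))/(157166 + (-80 + 2*291)) = (233956 + (-171218 - 43220))/(157166 + (-80 + 582)) = (233956 - 214438)/(157166 + 502) = 19518/157668 = 19518*(1/157668) = 3253/26278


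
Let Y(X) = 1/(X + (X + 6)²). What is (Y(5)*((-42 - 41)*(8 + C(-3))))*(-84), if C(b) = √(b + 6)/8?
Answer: 1328/3 + 83*√3/12 ≈ 454.65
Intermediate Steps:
C(b) = √(6 + b)/8 (C(b) = √(6 + b)*(⅛) = √(6 + b)/8)
Y(X) = 1/(X + (6 + X)²)
(Y(5)*((-42 - 41)*(8 + C(-3))))*(-84) = (((-42 - 41)*(8 + √(6 - 3)/8))/(5 + (6 + 5)²))*(-84) = ((-83*(8 + √3/8))/(5 + 11²))*(-84) = ((-664 - 83*√3/8)/(5 + 121))*(-84) = ((-664 - 83*√3/8)/126)*(-84) = (-332/63 - 83*√3/1008)*(-84) = 1328/3 + 83*√3/12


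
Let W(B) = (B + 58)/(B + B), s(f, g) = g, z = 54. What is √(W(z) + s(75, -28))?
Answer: 2*I*√546/9 ≈ 5.1926*I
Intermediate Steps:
W(B) = (58 + B)/(2*B) (W(B) = (58 + B)/((2*B)) = (58 + B)*(1/(2*B)) = (58 + B)/(2*B))
√(W(z) + s(75, -28)) = √((½)*(58 + 54)/54 - 28) = √((½)*(1/54)*112 - 28) = √(28/27 - 28) = √(-728/27) = 2*I*√546/9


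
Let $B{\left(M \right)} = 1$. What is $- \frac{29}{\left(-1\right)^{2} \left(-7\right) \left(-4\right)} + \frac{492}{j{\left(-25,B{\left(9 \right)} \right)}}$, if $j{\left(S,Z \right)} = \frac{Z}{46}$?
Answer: $\frac{633667}{28} \approx 22631.0$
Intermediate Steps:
$j{\left(S,Z \right)} = \frac{Z}{46}$ ($j{\left(S,Z \right)} = Z \frac{1}{46} = \frac{Z}{46}$)
$- \frac{29}{\left(-1\right)^{2} \left(-7\right) \left(-4\right)} + \frac{492}{j{\left(-25,B{\left(9 \right)} \right)}} = - \frac{29}{\left(-1\right)^{2} \left(-7\right) \left(-4\right)} + \frac{492}{\frac{1}{46} \cdot 1} = - \frac{29}{1 \left(-7\right) \left(-4\right)} + 492 \frac{1}{\frac{1}{46}} = - \frac{29}{\left(-7\right) \left(-4\right)} + 492 \cdot 46 = - \frac{29}{28} + 22632 = \frac{633667}{28}$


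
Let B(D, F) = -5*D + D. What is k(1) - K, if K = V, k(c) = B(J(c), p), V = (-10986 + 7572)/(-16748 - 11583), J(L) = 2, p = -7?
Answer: -230062/28331 ≈ -8.1205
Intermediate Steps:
V = 3414/28331 (V = -3414/(-28331) = -3414*(-1/28331) = 3414/28331 ≈ 0.12050)
B(D, F) = -4*D
k(c) = -8 (k(c) = -4*2 = -8)
K = 3414/28331 ≈ 0.12050
k(1) - K = -8 - 1*3414/28331 = -8 - 3414/28331 = -230062/28331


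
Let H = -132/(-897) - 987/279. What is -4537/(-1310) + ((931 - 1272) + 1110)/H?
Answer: -27584749907/123505490 ≈ -223.35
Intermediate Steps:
H = -94279/27807 (H = -132*(-1/897) - 987*1/279 = 44/299 - 329/93 = -94279/27807 ≈ -3.3905)
-4537/(-1310) + ((931 - 1272) + 1110)/H = -4537/(-1310) + ((931 - 1272) + 1110)/(-94279/27807) = -4537*(-1/1310) + (-341 + 1110)*(-27807/94279) = 4537/1310 + 769*(-27807/94279) = 4537/1310 - 21383583/94279 = -27584749907/123505490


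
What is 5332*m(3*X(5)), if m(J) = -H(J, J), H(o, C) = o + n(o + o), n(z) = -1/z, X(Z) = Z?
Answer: -1197034/15 ≈ -79802.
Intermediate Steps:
H(o, C) = o - 1/(2*o) (H(o, C) = o - 1/(o + o) = o - 1/(2*o))
m(J) = 1/(2*J) - J (m(J) = -(J - 1/(2*J)) = 1/(2*J) - J)
5332*m(3*X(5)) = 5332*(1/(2*((3*5))) - 3*5) = 5332*((½)/15 - 1*15) = 5332*((½)*(1/15) - 15) = 5332*(1/30 - 15) = 5332*(-449/30) = -1197034/15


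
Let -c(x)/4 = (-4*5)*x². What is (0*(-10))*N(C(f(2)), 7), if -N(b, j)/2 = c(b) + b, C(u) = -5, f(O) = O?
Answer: 0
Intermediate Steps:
c(x) = 80*x² (c(x) = -4*(-4*5)*x² = -(-80)*x² = 80*x²)
N(b, j) = -160*b² - 2*b (N(b, j) = -2*(80*b² + b) = -2*(b + 80*b²) = -160*b² - 2*b)
(0*(-10))*N(C(f(2)), 7) = (0*(-10))*(2*(-5)*(-1 - 80*(-5))) = 0*(2*(-5)*(-1 + 400)) = 0*(2*(-5)*399) = 0*(-3990) = 0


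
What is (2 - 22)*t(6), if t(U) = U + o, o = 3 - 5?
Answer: -80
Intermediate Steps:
o = -2
t(U) = -2 + U (t(U) = U - 2 = -2 + U)
(2 - 22)*t(6) = (2 - 22)*(-2 + 6) = -20*4 = -80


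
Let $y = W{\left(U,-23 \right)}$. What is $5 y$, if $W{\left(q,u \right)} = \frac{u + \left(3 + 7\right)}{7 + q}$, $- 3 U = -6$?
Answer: $- \frac{65}{9} \approx -7.2222$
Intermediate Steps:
$U = 2$ ($U = \left(- \frac{1}{3}\right) \left(-6\right) = 2$)
$W{\left(q,u \right)} = \frac{10 + u}{7 + q}$ ($W{\left(q,u \right)} = \frac{u + 10}{7 + q} = \frac{10 + u}{7 + q}$)
$y = - \frac{13}{9}$ ($y = \frac{10 - 23}{7 + 2} = \frac{1}{9} \left(-13\right) = - \frac{13}{9} \approx -1.4444$)
$5 y = 5 \left(- \frac{13}{9}\right) = - \frac{65}{9}$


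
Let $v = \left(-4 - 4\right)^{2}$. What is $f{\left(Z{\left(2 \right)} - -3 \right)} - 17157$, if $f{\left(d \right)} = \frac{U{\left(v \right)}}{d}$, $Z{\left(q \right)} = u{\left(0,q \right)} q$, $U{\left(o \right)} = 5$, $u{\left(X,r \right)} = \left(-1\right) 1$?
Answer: $-17152$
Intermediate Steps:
$v = 64$ ($v = \left(-8\right)^{2} = 64$)
$u{\left(X,r \right)} = -1$
$Z{\left(q \right)} = - q$
$f{\left(d \right)} = \frac{5}{d}$
$f{\left(Z{\left(2 \right)} - -3 \right)} - 17157 = \frac{5}{\left(-1\right) 2 - -3} - 17157 = \frac{5}{-2 + 3} - 17157 = \frac{5}{1} - 17157 = 5 \cdot 1 - 17157 = 5 - 17157 = -17152$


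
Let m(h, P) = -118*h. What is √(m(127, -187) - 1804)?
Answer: I*√16790 ≈ 129.58*I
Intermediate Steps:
√(m(127, -187) - 1804) = √(-118*127 - 1804) = √(-14986 - 1804) = √(-16790) = I*√16790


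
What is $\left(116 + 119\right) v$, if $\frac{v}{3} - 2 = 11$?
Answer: $9165$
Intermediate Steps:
$v = 39$ ($v = 6 + 3 \cdot 11 = 6 + 33 = 39$)
$\left(116 + 119\right) v = \left(116 + 119\right) 39 = 235 \cdot 39 = 9165$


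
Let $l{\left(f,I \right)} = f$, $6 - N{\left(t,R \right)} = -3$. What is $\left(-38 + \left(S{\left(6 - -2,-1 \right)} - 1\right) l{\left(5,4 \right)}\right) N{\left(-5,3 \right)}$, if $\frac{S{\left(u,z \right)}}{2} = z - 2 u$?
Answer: $-1917$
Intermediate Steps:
$N{\left(t,R \right)} = 9$ ($N{\left(t,R \right)} = 6 - -3 = 6 + 3 = 9$)
$S{\left(u,z \right)} = - 4 u + 2 z$ ($S{\left(u,z \right)} = 2 \left(z - 2 u\right) = - 4 u + 2 z$)
$\left(-38 + \left(S{\left(6 - -2,-1 \right)} - 1\right) l{\left(5,4 \right)}\right) N{\left(-5,3 \right)} = \left(-38 + \left(\left(- 4 \left(6 - -2\right) + 2 \left(-1\right)\right) - 1\right) 5\right) 9 = \left(-38 + \left(\left(- 4 \left(6 + 2\right) - 2\right) - 1\right) 5\right) 9 = \left(-38 + \left(\left(\left(-4\right) 8 - 2\right) - 1\right) 5\right) 9 = \left(-38 + \left(\left(-32 - 2\right) - 1\right) 5\right) 9 = \left(-38 + \left(-34 - 1\right) 5\right) 9 = \left(-38 - 175\right) 9 = \left(-213\right) 9 = -1917$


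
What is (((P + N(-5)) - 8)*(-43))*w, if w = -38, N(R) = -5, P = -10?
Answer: -37582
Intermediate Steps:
(((P + N(-5)) - 8)*(-43))*w = (((-10 - 5) - 8)*(-43))*(-38) = ((-15 - 8)*(-43))*(-38) = -23*(-43)*(-38) = 989*(-38) = -37582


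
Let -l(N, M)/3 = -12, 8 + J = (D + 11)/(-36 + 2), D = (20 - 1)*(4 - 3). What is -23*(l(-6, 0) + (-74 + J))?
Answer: 18331/17 ≈ 1078.3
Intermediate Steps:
D = 19 (D = 19*1 = 19)
J = -151/17 (J = -8 + (19 + 11)/(-36 + 2) = -8 + 30/(-34) = -8 + 30*(-1/34) = -8 - 15/17 = -151/17 ≈ -8.8824)
l(N, M) = 36 (l(N, M) = -3*(-12) = 36)
-23*(l(-6, 0) + (-74 + J)) = -23*(36 + (-74 - 151/17)) = -23*(36 - 1409/17) = -23*(-797/17) = 18331/17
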